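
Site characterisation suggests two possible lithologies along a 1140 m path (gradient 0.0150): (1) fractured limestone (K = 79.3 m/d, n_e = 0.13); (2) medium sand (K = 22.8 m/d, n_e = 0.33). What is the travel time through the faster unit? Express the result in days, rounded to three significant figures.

125 days

Unit 1 (fractured limestone): v = 79.3×0.015/0.13 = 9.150 m/d, t = 1140/9.150 = 124.6 d
Unit 2 (medium sand): v = 22.8×0.015/0.33 = 1.036 m/d, t = 1140/1.036 = 1100 d
Faster unit: t = 125 d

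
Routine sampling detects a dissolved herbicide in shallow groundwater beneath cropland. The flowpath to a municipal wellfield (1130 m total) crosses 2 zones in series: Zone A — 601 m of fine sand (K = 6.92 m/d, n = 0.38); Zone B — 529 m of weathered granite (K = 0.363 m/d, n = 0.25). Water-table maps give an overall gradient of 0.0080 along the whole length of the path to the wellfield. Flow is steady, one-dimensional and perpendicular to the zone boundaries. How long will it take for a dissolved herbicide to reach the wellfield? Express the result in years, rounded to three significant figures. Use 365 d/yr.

169 years

Continuity: the same q passes through each zone, so ΔH = q·Σ(L_j/K_j) — the zones act as resistances in series.
Σ(L/K) = 601/6.92 + 529/0.363 = 86.85 + 1457 = 1544 d
K_eq = L_total / Σ(L/K) = 1130 / 1544 = 0.7318 m/d
q = K_eq · i = 0.7318 × 0.0080 = 0.005854 m/d (same in every zone)
Zone A: v = q/n = 0.005854/0.38 = 0.01541 m/d → t_A = 601/0.01541 = 39010 d
Zone B: v = q/n = 0.005854/0.25 = 0.02342 m/d → t_B = 529/0.02342 = 22590 d
Total t = 39010 + 22590 = 61600 d
   = 61600 / 365 = 169 yr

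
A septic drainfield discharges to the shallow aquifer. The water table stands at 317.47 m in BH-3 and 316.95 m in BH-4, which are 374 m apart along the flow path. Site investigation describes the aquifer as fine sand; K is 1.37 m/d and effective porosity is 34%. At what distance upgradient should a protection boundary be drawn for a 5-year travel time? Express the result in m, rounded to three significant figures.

10.2 m

Hydraulic gradient i = (317.47 − 316.95) / 374 = 0.52 / 374 = 0.001390
q = Ki = 1.37 × 0.001390 = 0.001905 m/d
v = Ki/n = 1.37·0.001390/0.34 = 0.005602 m/d
T = 5 yr × 365 = 1825 d
L = v × T = 0.005602 × 1825 = 10.22 m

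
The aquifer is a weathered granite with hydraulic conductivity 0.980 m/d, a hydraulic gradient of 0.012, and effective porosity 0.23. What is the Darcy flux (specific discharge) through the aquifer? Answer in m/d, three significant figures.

0.0118 m/d

q = Ki = 0.980 × 0.012 = 0.01176 m/d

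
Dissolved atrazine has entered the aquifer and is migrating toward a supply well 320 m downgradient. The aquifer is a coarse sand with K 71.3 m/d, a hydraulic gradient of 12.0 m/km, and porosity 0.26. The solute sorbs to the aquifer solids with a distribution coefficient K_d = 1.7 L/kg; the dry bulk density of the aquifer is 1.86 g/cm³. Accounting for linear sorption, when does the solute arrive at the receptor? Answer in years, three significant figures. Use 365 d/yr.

3.51 years

Specific discharge q = 71.3 × 0.012 = 0.8556 m/d
Average linear velocity = 0.8556 / 0.26 = 3.291 m/d
Retardation R = 1 + ρ_b·K_d/n = 1 + 1.86×1.7/0.26 = 13.16
Contaminant velocity v_c = v/R = 3.291/13.16 = 0.2500 m/d
t = L/v_c = 320/0.2500 = 1280 d
   = 1280/365 = 3.51 yr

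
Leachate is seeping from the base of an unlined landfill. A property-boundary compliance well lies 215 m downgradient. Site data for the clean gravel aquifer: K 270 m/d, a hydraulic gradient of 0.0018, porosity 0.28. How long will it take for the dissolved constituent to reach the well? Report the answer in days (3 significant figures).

Darcy flux q = K·i = 270 × 0.0018 = 0.4860 m/d
Average linear velocity = 0.4860 / 0.28 = 1.736 m/d
t = L / v = 215 / 1.736 = 123.9 d

124 days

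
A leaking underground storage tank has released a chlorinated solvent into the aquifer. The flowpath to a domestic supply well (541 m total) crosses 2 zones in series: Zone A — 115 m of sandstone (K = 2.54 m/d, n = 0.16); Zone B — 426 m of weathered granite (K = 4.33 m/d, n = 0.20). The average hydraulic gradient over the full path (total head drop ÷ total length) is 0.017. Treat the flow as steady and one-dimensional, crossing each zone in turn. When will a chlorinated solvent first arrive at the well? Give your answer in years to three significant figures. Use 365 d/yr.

Continuity: the same q passes through each zone, so ΔH = q·Σ(L_j/K_j) — the zones act as resistances in series.
Σ(L/K) = 115/2.54 + 426/4.33 = 45.28 + 98.38 = 143.7 d
K_eq = L_total / Σ(L/K) = 541 / 143.7 = 3.766 m/d
q = K_eq · i = 3.766 × 0.017 = 0.06402 m/d (same in every zone)
Zone A: v = q/n = 0.06402/0.16 = 0.4001 m/d → t_A = 115/0.4001 = 287.4 d
Zone B: v = q/n = 0.06402/0.20 = 0.3201 m/d → t_B = 426/0.3201 = 1331 d
Total t = 287.4 + 1331 = 1618 d
   = 1618 / 365 = 4.43 yr

4.43 years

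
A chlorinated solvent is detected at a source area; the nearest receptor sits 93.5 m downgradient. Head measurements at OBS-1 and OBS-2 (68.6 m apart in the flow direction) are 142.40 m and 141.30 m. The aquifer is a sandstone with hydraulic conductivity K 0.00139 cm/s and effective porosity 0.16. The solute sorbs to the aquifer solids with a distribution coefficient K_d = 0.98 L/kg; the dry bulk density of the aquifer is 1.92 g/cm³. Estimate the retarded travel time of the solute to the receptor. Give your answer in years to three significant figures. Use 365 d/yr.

Hydraulic gradient i = (142.40 − 141.30) / 68.6 = 1.10 / 68.6 = 0.01603
K = 0.00139 cm/s × 864 = 1.201 m/d
q = Ki = 1.201 × 0.01603 = 0.01926 m/d
v = Ki/n = 1.201·0.01603/0.16 = 0.1204 m/d
Retardation R = 1 + ρ_b·K_d/n = 1 + 1.92×0.98/0.16 = 12.76
Contaminant velocity v_c = v/R = 0.1204/12.76 = 0.009432 m/d
t = L/v_c = 93.5/0.009432 = 9913 d
   = 9913/365 = 27.2 yr

27.2 years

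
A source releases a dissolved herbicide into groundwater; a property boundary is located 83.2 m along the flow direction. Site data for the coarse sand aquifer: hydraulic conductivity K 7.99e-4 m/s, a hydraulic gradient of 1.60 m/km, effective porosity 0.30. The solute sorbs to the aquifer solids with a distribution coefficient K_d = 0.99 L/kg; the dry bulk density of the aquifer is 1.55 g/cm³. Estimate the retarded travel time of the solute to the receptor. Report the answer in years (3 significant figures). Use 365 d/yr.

K = 7.99e-4 m/s × 86400 s/d = 69.03 m/d
Specific discharge q = 69.03 × 0.0016 = 0.1105 m/d
Seepage velocity v = q / n = 0.1105 / 0.30 = 0.3682 m/d
Retardation R = 1 + ρ_b·K_d/n = 1 + 1.55×0.99/0.30 = 6.115
Contaminant velocity v_c = v/R = 0.3682/6.115 = 0.06021 m/d
t = L/v_c = 83.2/0.06021 = 1382 d
   = 1382/365 = 3.79 yr

3.79 years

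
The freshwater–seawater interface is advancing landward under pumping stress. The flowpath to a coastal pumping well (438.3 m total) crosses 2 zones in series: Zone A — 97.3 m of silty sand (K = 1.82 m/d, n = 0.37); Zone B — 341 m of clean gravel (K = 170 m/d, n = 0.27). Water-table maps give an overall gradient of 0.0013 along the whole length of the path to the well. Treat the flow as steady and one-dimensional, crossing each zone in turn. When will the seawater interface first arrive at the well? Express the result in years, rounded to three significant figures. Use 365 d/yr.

Continuity: the same q passes through each zone, so ΔH = q·Σ(L_j/K_j) — the zones act as resistances in series.
Σ(L/K) = 97.3/1.82 + 341/170 = 53.46 + 2.006 = 55.47 d
K_eq = L_total / Σ(L/K) = 438.3 / 55.47 = 7.902 m/d
q = K_eq · i = 7.902 × 0.0013 = 0.01027 m/d (same in every zone)
Zone A: v = q/n = 0.01027/0.37 = 0.02776 m/d → t_A = 97.3/0.02776 = 3505 d
Zone B: v = q/n = 0.01027/0.27 = 0.03805 m/d → t_B = 341/0.03805 = 8963 d
Total t = 3505 + 8963 = 12470 d
   = 12470 / 365 = 34.2 yr

34.2 years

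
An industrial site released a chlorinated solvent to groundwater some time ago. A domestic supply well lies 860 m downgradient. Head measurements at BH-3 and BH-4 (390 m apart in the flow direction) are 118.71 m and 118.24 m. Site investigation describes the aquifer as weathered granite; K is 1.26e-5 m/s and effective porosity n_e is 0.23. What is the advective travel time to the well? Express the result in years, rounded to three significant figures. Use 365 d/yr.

413 years

Hydraulic gradient i = (118.71 − 118.24) / 390 = 0.47 / 390 = 0.001205
K = 1.26e-5 m/s × 86400 s/d = 1.089 m/d
Darcy flux q = K·i = 1.089 × 0.001205 = 0.001312 m/d
v_s = q/n_e = 0.001312/0.23 = 0.005704 m/d
t = L / v = 860 / 0.005704 = 150800 d
   = 150800 / 365 = 413 yr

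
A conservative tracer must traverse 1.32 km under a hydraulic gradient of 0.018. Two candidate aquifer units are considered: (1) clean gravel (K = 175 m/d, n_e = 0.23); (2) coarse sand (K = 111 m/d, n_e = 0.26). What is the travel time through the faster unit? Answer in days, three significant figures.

96.4 days

Unit 1 (clean gravel): v = 175×0.018/0.23 = 13.70 m/d, t = 1320/13.70 = 96.38 d
Unit 2 (coarse sand): v = 111×0.018/0.26 = 7.685 m/d, t = 1320/7.685 = 171.8 d
Faster unit: t = 96.4 d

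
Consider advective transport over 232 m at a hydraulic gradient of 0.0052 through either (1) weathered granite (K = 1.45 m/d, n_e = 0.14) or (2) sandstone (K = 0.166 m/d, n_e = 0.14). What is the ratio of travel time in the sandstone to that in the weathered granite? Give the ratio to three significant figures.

8.73

Unit 1 (weathered granite): v = 1.45×0.0052/0.14 = 0.05386 m/d, t = 232/0.05386 = 4308 d
Unit 2 (sandstone): v = 0.166×0.0052/0.14 = 0.006166 m/d, t = 232/0.006166 = 37630 d
t(sandstone) / t(weathered granite) = 37630/4308 = 8.73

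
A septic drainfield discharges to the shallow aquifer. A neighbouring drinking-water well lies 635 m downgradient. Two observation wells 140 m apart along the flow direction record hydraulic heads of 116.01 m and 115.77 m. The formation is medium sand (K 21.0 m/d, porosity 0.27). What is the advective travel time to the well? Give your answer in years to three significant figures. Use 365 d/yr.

13.0 years

Hydraulic gradient i = (116.01 − 115.77) / 140 = 0.24 / 140 = 0.001714
Specific discharge q = 21.0 × 0.001714 = 0.03600 m/d
v_s = q/n_e = 0.03600/0.27 = 0.1333 m/d
t = L / v = 635 / 0.1333 = 4763 d
   = 4763 / 365 = 13.0 yr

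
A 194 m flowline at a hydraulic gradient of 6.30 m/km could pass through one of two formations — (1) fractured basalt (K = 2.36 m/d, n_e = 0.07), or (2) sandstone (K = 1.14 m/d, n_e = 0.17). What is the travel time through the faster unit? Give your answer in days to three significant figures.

Unit 1 (fractured basalt): v = 2.36×0.0063/0.07 = 0.2124 m/d, t = 194/0.2124 = 913.4 d
Unit 2 (sandstone): v = 1.14×0.0063/0.17 = 0.04225 m/d, t = 194/0.04225 = 4592 d
Faster unit: t = 913 d

913 days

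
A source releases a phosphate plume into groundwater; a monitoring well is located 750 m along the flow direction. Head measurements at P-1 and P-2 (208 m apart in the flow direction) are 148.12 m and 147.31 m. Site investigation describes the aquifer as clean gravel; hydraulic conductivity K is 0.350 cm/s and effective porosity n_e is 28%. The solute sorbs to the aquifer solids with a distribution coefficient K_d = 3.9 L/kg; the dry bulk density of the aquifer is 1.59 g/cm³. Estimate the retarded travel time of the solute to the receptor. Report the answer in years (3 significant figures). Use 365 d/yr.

11.3 years

Hydraulic gradient i = (148.12 − 147.31) / 208 = 0.81 / 208 = 0.003894
K = 0.350 cm/s × 864 = 302.4 m/d
Darcy flux q = K·i = 302.4 × 0.003894 = 1.178 m/d
Average linear velocity = 1.178 / 0.28 = 4.206 m/d
Retardation R = 1 + ρ_b·K_d/n = 1 + 1.59×3.9/0.28 = 23.15
Contaminant velocity v_c = v/R = 4.206/23.15 = 0.1817 m/d
t = L/v_c = 750/0.1817 = 4128 d
   = 4128/365 = 11.3 yr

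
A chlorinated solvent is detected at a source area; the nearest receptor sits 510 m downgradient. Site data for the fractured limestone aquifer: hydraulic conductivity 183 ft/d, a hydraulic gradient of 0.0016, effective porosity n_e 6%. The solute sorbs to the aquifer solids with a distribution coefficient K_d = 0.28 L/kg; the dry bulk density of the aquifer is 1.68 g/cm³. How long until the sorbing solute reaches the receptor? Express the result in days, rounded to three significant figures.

K = 183 ft/d × 0.3048 = 55.78 m/d
q = Ki = 55.78 × 0.0016 = 0.08925 m/d
Seepage velocity v = q / n = 0.08925 / 0.06 = 1.487 m/d
Retardation R = 1 + ρ_b·K_d/n = 1 + 1.68×0.28/0.06 = 8.840
Contaminant velocity v_c = v/R = 1.487/8.840 = 0.1683 m/d
t = L/v_c = 510/0.1683 = 3031 d

3030 days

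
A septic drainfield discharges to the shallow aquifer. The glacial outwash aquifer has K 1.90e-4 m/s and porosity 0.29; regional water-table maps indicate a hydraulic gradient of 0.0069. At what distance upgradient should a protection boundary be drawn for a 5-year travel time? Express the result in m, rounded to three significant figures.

K = 1.90e-4 m/s × 86400 s/d = 16.42 m/d
Darcy flux q = K·i = 16.42 × 0.0069 = 0.1133 m/d
Seepage velocity v = q / n = 0.1133 / 0.29 = 0.3906 m/d
T = 5 yr × 365 = 1825 d
L = v × T = 0.3906 × 1825 = 712.8 m

713 m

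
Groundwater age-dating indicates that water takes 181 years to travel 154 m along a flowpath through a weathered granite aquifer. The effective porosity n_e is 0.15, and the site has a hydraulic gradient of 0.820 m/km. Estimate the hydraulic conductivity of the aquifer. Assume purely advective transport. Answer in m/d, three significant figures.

t = 181 years = 66070 d
v = L / t = 154 / 66070 = 0.002331 m/d
K = v · n / i = 0.002331 × 0.15 / 8.2e-4 = 0.426 m/d

0.426 m/d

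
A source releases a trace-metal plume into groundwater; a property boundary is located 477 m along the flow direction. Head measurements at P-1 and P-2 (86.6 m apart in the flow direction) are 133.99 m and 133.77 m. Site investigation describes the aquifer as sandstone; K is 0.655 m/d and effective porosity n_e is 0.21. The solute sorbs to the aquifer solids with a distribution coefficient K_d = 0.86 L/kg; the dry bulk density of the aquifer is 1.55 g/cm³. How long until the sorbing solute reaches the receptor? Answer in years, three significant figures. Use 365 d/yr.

Hydraulic gradient i = (133.99 − 133.77) / 86.6 = 0.22 / 86.6 = 0.002540
q = Ki = 0.655 × 0.002540 = 0.001664 m/d
v_s = q/n_e = 0.001664/0.21 = 0.007924 m/d
Retardation R = 1 + ρ_b·K_d/n = 1 + 1.55×0.86/0.21 = 7.348
Contaminant velocity v_c = v/R = 0.007924/7.348 = 0.001078 m/d
t = L/v_c = 477/0.001078 = 442300 d
   = 442300/365 = 1210 yr

1210 years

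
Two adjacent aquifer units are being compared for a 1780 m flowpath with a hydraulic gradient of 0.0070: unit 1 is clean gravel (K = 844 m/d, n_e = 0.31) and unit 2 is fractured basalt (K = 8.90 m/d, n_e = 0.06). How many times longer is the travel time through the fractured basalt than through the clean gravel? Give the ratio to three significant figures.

Unit 1 (clean gravel): v = 844×0.0070/0.31 = 19.06 m/d, t = 1780/19.06 = 93.40 d
Unit 2 (fractured basalt): v = 8.90×0.0070/0.06 = 1.038 m/d, t = 1780/1.038 = 1714 d
t(fractured basalt) / t(clean gravel) = 1714/93.40 = 18.4

18.4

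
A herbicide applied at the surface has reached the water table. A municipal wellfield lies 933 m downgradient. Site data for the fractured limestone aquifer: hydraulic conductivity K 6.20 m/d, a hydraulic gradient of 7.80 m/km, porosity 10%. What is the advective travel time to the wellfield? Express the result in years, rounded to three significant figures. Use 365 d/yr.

5.29 years

q = Ki = 6.20 × 0.0078 = 0.04836 m/d
Seepage velocity v = q / n = 0.04836 / 0.10 = 0.4836 m/d
t = L / v = 933 / 0.4836 = 1929 d
   = 1929 / 365 = 5.29 yr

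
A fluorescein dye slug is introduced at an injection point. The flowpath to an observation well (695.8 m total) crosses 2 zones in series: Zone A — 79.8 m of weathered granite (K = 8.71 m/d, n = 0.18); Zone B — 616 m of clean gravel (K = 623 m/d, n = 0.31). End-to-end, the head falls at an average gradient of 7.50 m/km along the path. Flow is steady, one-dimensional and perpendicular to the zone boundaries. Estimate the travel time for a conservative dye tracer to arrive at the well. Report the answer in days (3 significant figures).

399 days

Continuity: the same q passes through each zone, so ΔH = q·Σ(L_j/K_j) — the zones act as resistances in series.
Σ(L/K) = 79.8/8.71 + 616/623 = 9.162 + 0.9888 = 10.15 d
K_eq = L_total / Σ(L/K) = 695.8 / 10.15 = 68.55 m/d
q = K_eq · i = 68.55 × 0.0075 = 0.5141 m/d (same in every zone)
Zone A: v = q/n = 0.5141/0.18 = 2.856 m/d → t_A = 79.8/2.856 = 27.94 d
Zone B: v = q/n = 0.5141/0.31 = 1.658 m/d → t_B = 616/1.658 = 371.4 d
Total t = 27.94 + 371.4 = 399.4 d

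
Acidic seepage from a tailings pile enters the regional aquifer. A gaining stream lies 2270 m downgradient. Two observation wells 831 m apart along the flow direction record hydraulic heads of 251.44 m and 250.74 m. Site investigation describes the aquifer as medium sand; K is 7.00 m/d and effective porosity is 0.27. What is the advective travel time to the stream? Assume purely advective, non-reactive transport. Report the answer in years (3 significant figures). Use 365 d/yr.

285 years

Hydraulic gradient i = (251.44 − 250.74) / 831 = 0.70 / 831 = 8.424e-4
Darcy flux q = K·i = 7.00 × 8.424e-4 = 0.005897 m/d
Seepage velocity v = q / n = 0.005897 / 0.27 = 0.02184 m/d
t = L / v = 2270 / 0.02184 = 103900 d
   = 103900 / 365 = 285 yr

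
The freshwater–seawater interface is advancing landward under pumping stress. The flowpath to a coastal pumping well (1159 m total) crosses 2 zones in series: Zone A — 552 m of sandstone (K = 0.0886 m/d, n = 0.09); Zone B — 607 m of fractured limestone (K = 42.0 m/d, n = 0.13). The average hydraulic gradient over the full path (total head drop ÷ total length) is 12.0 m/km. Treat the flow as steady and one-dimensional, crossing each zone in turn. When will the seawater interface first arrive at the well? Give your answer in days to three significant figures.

Continuity: the same q passes through each zone, so ΔH = q·Σ(L_j/K_j) — the zones act as resistances in series.
Σ(L/K) = 552/0.0886 + 607/42.0 = 6230 + 14.45 = 6245 d
K_eq = L_total / Σ(L/K) = 1159 / 6245 = 0.1856 m/d
q = K_eq · i = 0.1856 × 0.012 = 0.002227 m/d (same in every zone)
Zone A: v = q/n = 0.002227/0.09 = 0.02475 m/d → t_A = 552/0.02475 = 22310 d
Zone B: v = q/n = 0.002227/0.13 = 0.01713 m/d → t_B = 607/0.01713 = 35430 d
Total t = 22310 + 35430 = 57740 d

57700 days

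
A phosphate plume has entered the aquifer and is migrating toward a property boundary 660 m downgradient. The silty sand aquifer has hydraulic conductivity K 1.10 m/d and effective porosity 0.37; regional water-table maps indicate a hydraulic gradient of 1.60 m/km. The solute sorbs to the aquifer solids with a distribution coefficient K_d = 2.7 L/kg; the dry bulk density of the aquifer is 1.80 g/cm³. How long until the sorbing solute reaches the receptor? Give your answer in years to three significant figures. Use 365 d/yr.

5370 years

Darcy flux q = K·i = 1.10 × 0.0016 = 0.001760 m/d
v_s = q/n_e = 0.001760/0.37 = 0.004757 m/d
Retardation R = 1 + ρ_b·K_d/n = 1 + 1.80×2.7/0.37 = 14.14
Contaminant velocity v_c = v/R = 0.004757/14.14 = 3.365e-4 m/d
t = L/v_c = 660/3.365e-4 = 1.961e6 d
   = 1.961e6/365 = 5370 yr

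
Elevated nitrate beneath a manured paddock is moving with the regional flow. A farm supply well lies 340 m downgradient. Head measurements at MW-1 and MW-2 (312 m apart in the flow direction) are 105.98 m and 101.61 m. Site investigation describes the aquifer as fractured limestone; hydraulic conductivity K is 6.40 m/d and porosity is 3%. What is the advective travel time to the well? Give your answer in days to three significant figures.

114 days

Hydraulic gradient i = (105.98 − 101.61) / 312 = 4.37 / 312 = 0.01401
Specific discharge q = 6.40 × 0.01401 = 0.08964 m/d
Average linear velocity = 0.08964 / 0.03 = 2.988 m/d
t = L / v = 340 / 2.988 = 113.8 d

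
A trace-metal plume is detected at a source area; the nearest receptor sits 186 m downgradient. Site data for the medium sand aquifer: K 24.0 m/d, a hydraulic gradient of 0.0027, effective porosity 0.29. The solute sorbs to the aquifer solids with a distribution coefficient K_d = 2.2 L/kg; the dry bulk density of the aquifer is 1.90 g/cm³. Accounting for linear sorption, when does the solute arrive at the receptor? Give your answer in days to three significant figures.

12800 days

Specific discharge q = 24.0 × 0.0027 = 0.06480 m/d
v_s = q/n_e = 0.06480/0.29 = 0.2234 m/d
Retardation R = 1 + ρ_b·K_d/n = 1 + 1.90×2.2/0.29 = 15.41
Contaminant velocity v_c = v/R = 0.2234/15.41 = 0.01450 m/d
t = L/v_c = 186/0.01450 = 12830 d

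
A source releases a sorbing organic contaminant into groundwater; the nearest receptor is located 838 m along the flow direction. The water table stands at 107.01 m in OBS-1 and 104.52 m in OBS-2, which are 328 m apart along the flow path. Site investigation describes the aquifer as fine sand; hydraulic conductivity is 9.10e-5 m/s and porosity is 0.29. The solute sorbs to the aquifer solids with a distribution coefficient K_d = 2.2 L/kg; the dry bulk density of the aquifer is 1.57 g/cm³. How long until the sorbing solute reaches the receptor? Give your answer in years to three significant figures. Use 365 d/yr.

144 years

Hydraulic gradient i = (107.01 − 104.52) / 328 = 2.49 / 328 = 0.007591
K = 9.10e-5 m/s × 86400 s/d = 7.862 m/d
Darcy flux q = K·i = 7.862 × 0.007591 = 0.05969 m/d
Average linear velocity = 0.05969 / 0.29 = 0.2058 m/d
Retardation R = 1 + ρ_b·K_d/n = 1 + 1.57×2.2/0.29 = 12.91
Contaminant velocity v_c = v/R = 0.2058/12.91 = 0.01594 m/d
t = L/v_c = 838/0.01594 = 52570 d
   = 52570/365 = 144 yr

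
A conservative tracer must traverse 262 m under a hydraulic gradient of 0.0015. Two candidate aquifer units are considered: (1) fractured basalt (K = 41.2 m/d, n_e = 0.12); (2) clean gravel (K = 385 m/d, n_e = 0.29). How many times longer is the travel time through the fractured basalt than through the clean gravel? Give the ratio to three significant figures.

Unit 1 (fractured basalt): v = 41.2×0.0015/0.12 = 0.5150 m/d, t = 262/0.5150 = 508.7 d
Unit 2 (clean gravel): v = 385×0.0015/0.29 = 1.991 m/d, t = 262/1.991 = 131.6 d
t(fractured basalt) / t(clean gravel) = 508.7/131.6 = 3.87

3.87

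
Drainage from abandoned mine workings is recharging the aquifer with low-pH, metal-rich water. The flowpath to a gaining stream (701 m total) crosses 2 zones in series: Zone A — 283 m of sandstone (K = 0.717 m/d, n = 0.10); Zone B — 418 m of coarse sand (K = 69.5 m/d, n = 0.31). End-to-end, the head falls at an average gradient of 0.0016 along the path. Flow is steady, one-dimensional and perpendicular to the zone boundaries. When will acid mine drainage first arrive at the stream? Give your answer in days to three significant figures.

56400 days

For zones in series the flux q is common to all zones; the equivalent conductivity is the harmonic (thickness-weighted) mean, K_eq = L_total / Σ(L_j/K_j).
Σ(L/K) = 283/0.717 + 418/69.5 = 394.7 + 6.014 = 400.7 d
K_eq = L_total / Σ(L/K) = 701 / 400.7 = 1.749 m/d
q = K_eq · i = 1.749 × 0.0016 = 0.002799 m/d (same in every zone)
Zone A: v = q/n = 0.002799/0.10 = 0.02799 m/d → t_A = 283/0.02799 = 10110 d
Zone B: v = q/n = 0.002799/0.31 = 0.009029 m/d → t_B = 418/0.009029 = 46300 d
Total t = 10110 + 46300 = 56410 d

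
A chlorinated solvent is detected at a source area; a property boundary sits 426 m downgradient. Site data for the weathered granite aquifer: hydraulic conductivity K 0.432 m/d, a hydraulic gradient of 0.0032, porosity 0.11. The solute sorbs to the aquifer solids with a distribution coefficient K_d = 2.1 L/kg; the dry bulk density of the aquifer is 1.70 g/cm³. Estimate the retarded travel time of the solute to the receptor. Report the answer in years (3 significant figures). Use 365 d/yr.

Darcy flux q = K·i = 0.432 × 0.0032 = 0.001382 m/d
v = Ki/n = 0.432·0.0032/0.11 = 0.01257 m/d
Retardation R = 1 + ρ_b·K_d/n = 1 + 1.70×2.1/0.11 = 33.45
Contaminant velocity v_c = v/R = 0.01257/33.45 = 3.757e-4 m/d
t = L/v_c = 426/3.757e-4 = 1.134e6 d
   = 1.134e6/365 = 3110 yr

3110 years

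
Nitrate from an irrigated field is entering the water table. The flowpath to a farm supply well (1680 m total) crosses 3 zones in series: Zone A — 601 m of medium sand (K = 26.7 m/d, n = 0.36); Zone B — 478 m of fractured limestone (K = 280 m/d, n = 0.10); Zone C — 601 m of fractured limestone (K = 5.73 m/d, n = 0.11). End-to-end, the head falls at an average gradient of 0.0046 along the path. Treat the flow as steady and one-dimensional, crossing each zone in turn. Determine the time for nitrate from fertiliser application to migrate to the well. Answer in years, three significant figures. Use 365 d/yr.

15.1 years

Continuity: the same q passes through each zone, so ΔH = q·Σ(L_j/K_j) — the zones act as resistances in series.
Σ(L/K) = 601/26.7 + 478/280 + 601/5.73 = 22.51 + 1.707 + 104.9 = 129.1 d
K_eq = L_total / Σ(L/K) = 1680 / 129.1 = 13.01 m/d
q = K_eq · i = 13.01 × 0.0046 = 0.05986 m/d (same in every zone)
Zone A: v = q/n = 0.05986/0.36 = 0.1663 m/d → t_A = 601/0.1663 = 3614 d
Zone B: v = q/n = 0.05986/0.10 = 0.5986 m/d → t_B = 478/0.5986 = 798.5 d
Zone C: v = q/n = 0.05986/0.11 = 0.5442 m/d → t_C = 601/0.5442 = 1104 d
Total t = 3614 + 798.5 + 1104 = 5517 d
   = 5517 / 365 = 15.1 yr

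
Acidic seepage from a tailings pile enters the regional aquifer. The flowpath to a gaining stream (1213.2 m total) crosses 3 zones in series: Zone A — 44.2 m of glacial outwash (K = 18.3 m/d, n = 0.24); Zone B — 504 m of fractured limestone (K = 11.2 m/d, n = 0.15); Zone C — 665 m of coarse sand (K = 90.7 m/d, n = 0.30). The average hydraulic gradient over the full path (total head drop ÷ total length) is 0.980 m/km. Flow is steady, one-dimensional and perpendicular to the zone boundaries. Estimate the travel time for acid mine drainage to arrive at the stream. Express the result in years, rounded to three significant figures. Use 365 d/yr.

36.0 years

Steady 1-D flow in series ⇒ the Darcy flux q is identical in every zone and the zone head losses add (resistances L/K in series).
Σ(L/K) = 44.2/18.3 + 504/11.2 + 665/90.7 = 2.415 + 45.00 + 7.332 = 54.75 d
K_eq = L_total / Σ(L/K) = 1213.2 / 54.75 = 22.16 m/d
q = K_eq · i = 22.16 × 9.8e-4 = 0.02172 m/d (same in every zone)
Zone A: v = q/n = 0.02172/0.24 = 0.09049 m/d → t_A = 44.2/0.09049 = 488.5 d
Zone B: v = q/n = 0.02172/0.15 = 0.1448 m/d → t_B = 504/0.1448 = 3481 d
Zone C: v = q/n = 0.02172/0.30 = 0.07239 m/d → t_C = 665/0.07239 = 9186 d
Total t = 488.5 + 3481 + 9186 = 13160 d
   = 13160 / 365 = 36.0 yr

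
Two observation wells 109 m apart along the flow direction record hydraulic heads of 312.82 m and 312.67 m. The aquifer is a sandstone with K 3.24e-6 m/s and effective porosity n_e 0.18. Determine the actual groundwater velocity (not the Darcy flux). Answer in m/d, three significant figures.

Hydraulic gradient i = (312.82 − 312.67) / 109 = 0.15 / 109 = 0.001376
K = 3.24e-6 m/s × 86400 s/d = 0.2799 m/d
Specific discharge q = 0.2799 × 0.001376 = 3.852e-4 m/d
Seepage velocity v = q / n = 3.852e-4 / 0.18 = 0.002140 m/d

0.00214 m/d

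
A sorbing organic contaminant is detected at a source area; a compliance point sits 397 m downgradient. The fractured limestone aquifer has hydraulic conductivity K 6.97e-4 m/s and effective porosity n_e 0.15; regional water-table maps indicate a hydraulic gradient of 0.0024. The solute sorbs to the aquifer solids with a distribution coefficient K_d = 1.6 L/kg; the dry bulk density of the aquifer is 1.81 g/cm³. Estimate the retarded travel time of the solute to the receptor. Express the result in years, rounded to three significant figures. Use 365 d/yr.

K = 6.97e-4 m/s × 86400 s/d = 60.22 m/d
q = Ki = 60.22 × 0.0024 = 0.1445 m/d
v = Ki/n = 60.22·0.0024/0.15 = 0.9635 m/d
Retardation R = 1 + ρ_b·K_d/n = 1 + 1.81×1.6/0.15 = 20.31
Contaminant velocity v_c = v/R = 0.9635/20.31 = 0.04745 m/d
t = L/v_c = 397/0.04745 = 8367 d
   = 8367/365 = 22.9 yr

22.9 years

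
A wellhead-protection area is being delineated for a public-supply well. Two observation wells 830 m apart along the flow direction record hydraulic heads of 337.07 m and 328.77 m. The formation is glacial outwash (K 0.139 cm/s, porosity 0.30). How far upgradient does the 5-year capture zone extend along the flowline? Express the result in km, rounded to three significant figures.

7.31 km

Hydraulic gradient i = (337.07 − 328.77) / 830 = 8.30 / 830 = 0.01000
K = 0.139 cm/s × 864 = 120.1 m/d
q = Ki = 120.1 × 0.01000 = 1.201 m/d
Seepage velocity v = q / n = 1.201 / 0.30 = 4.003 m/d
T = 5 yr × 365 = 1825 d
L = v × T = 4.003 × 1825 = 7306 m
   = 7.31 km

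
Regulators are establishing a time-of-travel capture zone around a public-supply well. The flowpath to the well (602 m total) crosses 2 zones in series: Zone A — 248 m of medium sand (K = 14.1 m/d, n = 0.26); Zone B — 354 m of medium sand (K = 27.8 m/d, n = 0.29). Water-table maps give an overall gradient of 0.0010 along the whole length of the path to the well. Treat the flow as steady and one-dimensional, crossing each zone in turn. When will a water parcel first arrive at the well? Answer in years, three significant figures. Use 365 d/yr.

For zones in series the flux q is common to all zones; the equivalent conductivity is the harmonic (thickness-weighted) mean, K_eq = L_total / Σ(L_j/K_j).
Σ(L/K) = 248/14.1 + 354/27.8 = 17.59 + 12.73 = 30.32 d
K_eq = L_total / Σ(L/K) = 602 / 30.32 = 19.85 m/d
q = K_eq · i = 19.85 × 0.0010 = 0.01985 m/d (same in every zone)
Zone A: v = q/n = 0.01985/0.26 = 0.07636 m/d → t_A = 248/0.07636 = 3248 d
Zone B: v = q/n = 0.01985/0.29 = 0.06846 m/d → t_B = 354/0.06846 = 5171 d
Total t = 3248 + 5171 = 8419 d
   = 8419 / 365 = 23.1 yr

23.1 years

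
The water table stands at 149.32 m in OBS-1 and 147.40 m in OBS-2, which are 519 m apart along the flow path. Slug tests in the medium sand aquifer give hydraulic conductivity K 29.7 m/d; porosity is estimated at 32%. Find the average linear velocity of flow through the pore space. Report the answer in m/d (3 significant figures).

Hydraulic gradient i = (149.32 − 147.40) / 519 = 1.92 / 519 = 0.003699
Darcy flux q = K·i = 29.7 × 0.003699 = 0.1099 m/d
Average linear velocity = 0.1099 / 0.32 = 0.3434 m/d

0.343 m/d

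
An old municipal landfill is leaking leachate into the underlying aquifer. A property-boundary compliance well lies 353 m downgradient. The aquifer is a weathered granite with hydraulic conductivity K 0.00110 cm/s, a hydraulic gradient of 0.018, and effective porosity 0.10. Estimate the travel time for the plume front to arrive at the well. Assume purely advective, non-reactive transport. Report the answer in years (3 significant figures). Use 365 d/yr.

5.65 years

K = 0.00110 cm/s × 864 = 0.9504 m/d
q = Ki = 0.9504 × 0.018 = 0.01711 m/d
Seepage velocity v = q / n = 0.01711 / 0.10 = 0.1711 m/d
t = L / v = 353 / 0.1711 = 2063 d
   = 2063 / 365 = 5.65 yr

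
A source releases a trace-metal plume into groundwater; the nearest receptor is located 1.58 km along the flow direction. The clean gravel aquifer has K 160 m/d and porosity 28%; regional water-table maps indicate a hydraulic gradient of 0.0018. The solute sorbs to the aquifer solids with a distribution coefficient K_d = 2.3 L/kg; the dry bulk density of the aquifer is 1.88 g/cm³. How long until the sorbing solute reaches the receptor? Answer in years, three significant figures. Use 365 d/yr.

69.2 years

Specific discharge q = 160 × 0.0018 = 0.2880 m/d
Average linear velocity = 0.2880 / 0.28 = 1.029 m/d
Retardation R = 1 + ρ_b·K_d/n = 1 + 1.88×2.3/0.28 = 16.44
Contaminant velocity v_c = v/R = 1.029/16.44 = 0.06255 m/d
L = 1.58 km = 1580 m
t = L/v_c = 1580/0.06255 = 25260 d
   = 25260/365 = 69.2 yr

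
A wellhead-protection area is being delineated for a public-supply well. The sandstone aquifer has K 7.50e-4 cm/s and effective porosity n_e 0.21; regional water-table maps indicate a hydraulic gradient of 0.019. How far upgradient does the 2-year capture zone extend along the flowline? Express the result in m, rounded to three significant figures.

K = 7.50e-4 cm/s × 864 = 0.6480 m/d
Darcy flux q = K·i = 0.6480 × 0.019 = 0.01231 m/d
Seepage velocity v = q / n = 0.01231 / 0.21 = 0.05863 m/d
T = 2 yr × 365 = 730 d
L = v × T = 0.05863 × 730 = 42.80 m

42.8 m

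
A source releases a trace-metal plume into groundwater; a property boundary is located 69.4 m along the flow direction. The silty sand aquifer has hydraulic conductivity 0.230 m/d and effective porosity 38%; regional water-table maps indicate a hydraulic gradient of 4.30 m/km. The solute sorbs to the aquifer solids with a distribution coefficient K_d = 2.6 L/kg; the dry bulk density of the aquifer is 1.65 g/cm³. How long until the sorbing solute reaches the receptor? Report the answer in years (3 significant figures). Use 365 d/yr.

Darcy flux q = K·i = 0.230 × 0.0043 = 9.890e-4 m/d
Seepage velocity v = q / n = 9.890e-4 / 0.38 = 0.002603 m/d
Retardation R = 1 + ρ_b·K_d/n = 1 + 1.65×2.6/0.38 = 12.29
Contaminant velocity v_c = v/R = 0.002603/12.29 = 2.118e-4 m/d
t = L/v_c = 69.4/2.118e-4 = 327700 d
   = 327700/365 = 898 yr

898 years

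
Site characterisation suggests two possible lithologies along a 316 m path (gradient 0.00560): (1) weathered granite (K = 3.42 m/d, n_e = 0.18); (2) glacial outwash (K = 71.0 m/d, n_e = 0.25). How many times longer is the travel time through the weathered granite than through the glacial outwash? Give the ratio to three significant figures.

Unit 1 (weathered granite): v = 3.42×0.0056/0.18 = 0.1064 m/d, t = 316/0.1064 = 2970 d
Unit 2 (glacial outwash): v = 71.0×0.0056/0.25 = 1.590 m/d, t = 316/1.590 = 198.7 d
t(weathered granite) / t(glacial outwash) = 2970/198.7 = 14.9

14.9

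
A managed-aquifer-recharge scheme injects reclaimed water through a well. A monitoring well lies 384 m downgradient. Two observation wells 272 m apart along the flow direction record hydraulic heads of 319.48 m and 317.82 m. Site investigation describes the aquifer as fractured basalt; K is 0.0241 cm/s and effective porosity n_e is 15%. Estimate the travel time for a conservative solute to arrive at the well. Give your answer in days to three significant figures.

453 days

Hydraulic gradient i = (319.48 − 317.82) / 272 = 1.66 / 272 = 0.006103
K = 0.0241 cm/s × 864 = 20.82 m/d
Specific discharge q = 20.82 × 0.006103 = 0.1271 m/d
v_s = q/n_e = 0.1271/0.15 = 0.8472 m/d
t = L / v = 384 / 0.8472 = 453.3 d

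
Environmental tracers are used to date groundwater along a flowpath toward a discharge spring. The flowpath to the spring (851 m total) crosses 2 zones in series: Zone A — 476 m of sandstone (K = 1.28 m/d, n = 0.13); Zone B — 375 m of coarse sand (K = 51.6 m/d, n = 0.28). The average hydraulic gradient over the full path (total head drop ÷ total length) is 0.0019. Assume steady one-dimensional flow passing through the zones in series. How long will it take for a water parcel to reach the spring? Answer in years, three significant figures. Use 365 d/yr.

107 years

For zones in series the flux q is common to all zones; the equivalent conductivity is the harmonic (thickness-weighted) mean, K_eq = L_total / Σ(L_j/K_j).
Σ(L/K) = 476/1.28 + 375/51.6 = 371.9 + 7.267 = 379.1 d
K_eq = L_total / Σ(L/K) = 851 / 379.1 = 2.245 m/d
q = K_eq · i = 2.245 × 0.0019 = 0.004265 m/d (same in every zone)
Zone A: v = q/n = 0.004265/0.13 = 0.03280 m/d → t_A = 476/0.03280 = 14510 d
Zone B: v = q/n = 0.004265/0.28 = 0.01523 m/d → t_B = 375/0.01523 = 24620 d
Total t = 14510 + 24620 = 39130 d
   = 39130 / 365 = 107 yr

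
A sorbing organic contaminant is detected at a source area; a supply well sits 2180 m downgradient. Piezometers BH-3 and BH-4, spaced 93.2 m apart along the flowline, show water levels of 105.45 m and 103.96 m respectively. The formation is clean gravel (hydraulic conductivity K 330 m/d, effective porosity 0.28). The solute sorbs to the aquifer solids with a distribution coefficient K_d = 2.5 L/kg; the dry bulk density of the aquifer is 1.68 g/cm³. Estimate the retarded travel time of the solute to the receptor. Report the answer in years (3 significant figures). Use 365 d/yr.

5.07 years

Hydraulic gradient i = (105.45 − 103.96) / 93.2 = 1.49 / 93.2 = 0.01599
Darcy flux q = K·i = 330 × 0.01599 = 5.276 m/d
v_s = q/n_e = 5.276/0.28 = 18.84 m/d
Retardation R = 1 + ρ_b·K_d/n = 1 + 1.68×2.5/0.28 = 16.00
Contaminant velocity v_c = v/R = 18.84/16.00 = 1.178 m/d
t = L/v_c = 2180/1.178 = 1851 d
   = 1851/365 = 5.07 yr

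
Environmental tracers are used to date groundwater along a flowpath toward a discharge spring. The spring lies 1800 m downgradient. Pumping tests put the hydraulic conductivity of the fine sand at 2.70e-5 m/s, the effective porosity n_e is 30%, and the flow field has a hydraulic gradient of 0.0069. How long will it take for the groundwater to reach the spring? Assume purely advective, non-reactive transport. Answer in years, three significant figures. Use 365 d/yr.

91.9 years

K = 2.70e-5 m/s × 86400 s/d = 2.333 m/d
Specific discharge q = 2.333 × 0.0069 = 0.01610 m/d
Average linear velocity = 0.01610 / 0.30 = 0.05365 m/d
t = L / v = 1800 / 0.05365 = 33550 d
   = 33550 / 365 = 91.9 yr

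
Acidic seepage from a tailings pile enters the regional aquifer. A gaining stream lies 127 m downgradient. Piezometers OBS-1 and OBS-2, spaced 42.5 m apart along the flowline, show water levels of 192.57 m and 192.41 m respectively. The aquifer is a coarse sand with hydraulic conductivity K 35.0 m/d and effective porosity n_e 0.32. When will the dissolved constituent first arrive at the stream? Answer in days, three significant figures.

308 days

Hydraulic gradient i = (192.57 − 192.41) / 42.5 = 0.16 / 42.5 = 0.003765
q = Ki = 35.0 × 0.003765 = 0.1318 m/d
Seepage velocity v = q / n = 0.1318 / 0.32 = 0.4118 m/d
t = L / v = 127 / 0.4118 = 308.4 d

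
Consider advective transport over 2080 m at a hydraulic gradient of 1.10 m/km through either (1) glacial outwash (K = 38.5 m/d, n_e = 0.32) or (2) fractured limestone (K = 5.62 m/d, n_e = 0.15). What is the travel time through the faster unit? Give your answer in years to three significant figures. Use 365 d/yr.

Unit 1 (glacial outwash): v = 38.5×0.0011/0.32 = 0.1323 m/d, t = 2080/0.1323 = 15720 d
Unit 2 (fractured limestone): v = 5.62×0.0011/0.15 = 0.04121 m/d, t = 2080/0.04121 = 50470 d
Faster: 15720 d / 365 = 43.1 yr

43.1 years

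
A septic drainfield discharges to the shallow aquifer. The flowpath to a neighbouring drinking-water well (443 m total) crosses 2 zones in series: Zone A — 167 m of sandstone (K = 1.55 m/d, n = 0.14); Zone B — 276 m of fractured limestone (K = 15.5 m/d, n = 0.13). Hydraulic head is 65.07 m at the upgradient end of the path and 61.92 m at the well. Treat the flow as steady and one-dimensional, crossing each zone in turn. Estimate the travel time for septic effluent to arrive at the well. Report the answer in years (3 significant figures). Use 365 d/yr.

6.47 years

Total head drop ΔH = 65.07 − 61.92 = 3.15 m
Continuity: the same q passes through each zone, so ΔH = q·Σ(L_j/K_j) — the zones act as resistances in series.
Σ(L/K) = 167/1.55 + 276/15.5 = 107.7 + 17.81 = 125.5 d
q = ΔH / Σ(L/K) = 3.15 / 125.5 = 0.02509 m/d (same in every zone)
Zone A: v = q/n = 0.02509/0.14 = 0.1792 m/d → t_A = 167/0.1792 = 931.8 d
Zone B: v = q/n = 0.02509/0.13 = 0.1930 m/d → t_B = 276/0.1930 = 1430 d
Total t = 931.8 + 1430 = 2362 d
   = 2362 / 365 = 6.47 yr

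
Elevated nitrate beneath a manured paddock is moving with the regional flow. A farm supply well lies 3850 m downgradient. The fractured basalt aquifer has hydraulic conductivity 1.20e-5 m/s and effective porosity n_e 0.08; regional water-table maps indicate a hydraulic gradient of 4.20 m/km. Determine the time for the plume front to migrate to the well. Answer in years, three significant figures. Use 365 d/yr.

K = 1.20e-5 m/s × 86400 s/d = 1.037 m/d
Darcy flux q = K·i = 1.037 × 0.0042 = 0.004355 m/d
v = Ki/n = 1.037·0.0042/0.08 = 0.05443 m/d
t = L / v = 3850 / 0.05443 = 70730 d
   = 70730 / 365 = 194 yr

194 years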